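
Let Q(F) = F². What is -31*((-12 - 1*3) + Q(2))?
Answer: 341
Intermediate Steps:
-31*((-12 - 1*3) + Q(2)) = -31*((-12 - 1*3) + 2²) = -31*((-12 - 3) + 4) = -31*(-15 + 4) = -31*(-11) = 341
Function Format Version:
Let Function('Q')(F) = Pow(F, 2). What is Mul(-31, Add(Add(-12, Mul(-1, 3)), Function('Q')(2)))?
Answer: 341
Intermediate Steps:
Mul(-31, Add(Add(-12, Mul(-1, 3)), Function('Q')(2))) = Mul(-31, Add(Add(-12, Mul(-1, 3)), Pow(2, 2))) = Mul(-31, Add(Add(-12, -3), 4)) = Mul(-31, Add(-15, 4)) = Mul(-31, -11) = 341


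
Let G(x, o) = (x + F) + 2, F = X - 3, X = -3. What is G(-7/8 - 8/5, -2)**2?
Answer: 67081/1600 ≈ 41.926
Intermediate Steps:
F = -6 (F = -3 - 3 = -6)
G(x, o) = -4 + x (G(x, o) = (x - 6) + 2 = (-6 + x) + 2 = -4 + x)
G(-7/8 - 8/5, -2)**2 = (-4 + (-7/8 - 8/5))**2 = (-4 - 99/40)**2 = (-259/40)**2 = 67081/1600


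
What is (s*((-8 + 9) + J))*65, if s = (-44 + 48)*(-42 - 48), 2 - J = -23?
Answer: -608400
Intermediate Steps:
J = 25 (J = 2 - 1*(-23) = 2 + 23 = 25)
s = -360 (s = 4*(-90) = -360)
(s*((-8 + 9) + J))*65 = -360*((-8 + 9) + 25)*65 = -360*(1 + 25)*65 = -360*26*65 = -9360*65 = -608400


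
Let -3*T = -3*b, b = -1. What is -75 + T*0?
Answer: -75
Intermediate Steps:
T = -1 (T = -(-1)*(-1) = -⅓*3 = -1)
-75 + T*0 = -75 - 1*0 = -75 + 0 = -75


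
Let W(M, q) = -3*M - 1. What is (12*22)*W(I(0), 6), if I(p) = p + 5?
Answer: -4224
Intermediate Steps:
I(p) = 5 + p
W(M, q) = -1 - 3*M
(12*22)*W(I(0), 6) = (12*22)*(-1 - 3*(5 + 0)) = 264*(-1 - 3*5) = 264*(-1 - 15) = 264*(-16) = -4224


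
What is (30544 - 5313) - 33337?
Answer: -8106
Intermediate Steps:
(30544 - 5313) - 33337 = 25231 - 33337 = -8106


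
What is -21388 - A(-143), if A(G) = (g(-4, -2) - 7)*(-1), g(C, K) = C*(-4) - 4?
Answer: -21383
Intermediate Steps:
g(C, K) = -4 - 4*C (g(C, K) = -4*C - 4 = -4 - 4*C)
A(G) = -5 (A(G) = ((-4 - 4*(-4)) - 7)*(-1) = ((-4 + 16) - 7)*(-1) = (12 - 7)*(-1) = 5*(-1) = -5)
-21388 - A(-143) = -21388 - 1*(-5) = -21388 + 5 = -21383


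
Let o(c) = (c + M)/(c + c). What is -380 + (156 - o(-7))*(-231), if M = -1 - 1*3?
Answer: -72469/2 ≈ -36235.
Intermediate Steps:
M = -4 (M = -1 - 3 = -4)
o(c) = (-4 + c)/(2*c) (o(c) = (c - 4)/(c + c) = (-4 + c)/((2*c)) = (-4 + c)*(1/(2*c)) = (-4 + c)/(2*c))
-380 + (156 - o(-7))*(-231) = -380 + (156 - (-4 - 7)/(2*(-7)))*(-231) = -380 + (156 - (-1)*(-11)/(2*7))*(-231) = -380 + (156 - 1*11/14)*(-231) = -380 + (156 - 11/14)*(-231) = -380 + (2173/14)*(-231) = -380 - 71709/2 = -72469/2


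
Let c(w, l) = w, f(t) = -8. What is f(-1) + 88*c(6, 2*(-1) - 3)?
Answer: 520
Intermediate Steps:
f(-1) + 88*c(6, 2*(-1) - 3) = -8 + 88*6 = -8 + 528 = 520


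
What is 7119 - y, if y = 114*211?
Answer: -16935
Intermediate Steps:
y = 24054
7119 - y = 7119 - 1*24054 = 7119 - 24054 = -16935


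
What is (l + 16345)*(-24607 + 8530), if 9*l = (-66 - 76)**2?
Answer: -896394571/3 ≈ -2.9880e+8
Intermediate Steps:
l = 20164/9 (l = (-66 - 76)**2/9 = (1/9)*(-142)**2 = (1/9)*20164 = 20164/9 ≈ 2240.4)
(l + 16345)*(-24607 + 8530) = (20164/9 + 16345)*(-24607 + 8530) = (167269/9)*(-16077) = -896394571/3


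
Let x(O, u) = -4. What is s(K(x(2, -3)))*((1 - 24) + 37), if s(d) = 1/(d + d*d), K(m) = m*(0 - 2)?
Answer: 7/36 ≈ 0.19444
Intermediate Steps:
K(m) = -2*m (K(m) = m*(-2) = -2*m)
s(d) = 1/(d + d**2)
s(K(x(2, -3)))*((1 - 24) + 37) = (1/(((-2*(-4)))*(1 - 2*(-4))))*((1 - 24) + 37) = (1/(8*(1 + 8)))*(-23 + 37) = ((1/8)/9)*14 = ((1/8)*(1/9))*14 = (1/72)*14 = 7/36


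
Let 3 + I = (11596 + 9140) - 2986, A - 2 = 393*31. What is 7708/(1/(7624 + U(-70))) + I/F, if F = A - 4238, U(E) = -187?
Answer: 455556992759/7947 ≈ 5.7324e+7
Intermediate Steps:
A = 12185 (A = 2 + 393*31 = 2 + 12183 = 12185)
I = 17747 (I = -3 + ((11596 + 9140) - 2986) = -3 + (20736 - 2986) = -3 + 17750 = 17747)
F = 7947 (F = 12185 - 4238 = 7947)
7708/(1/(7624 + U(-70))) + I/F = 7708/(1/(7624 - 187)) + 17747/7947 = 7708/(1/7437) + 17747*(1/7947) = 7708/(1/7437) + 17747/7947 = 7708*7437 + 17747/7947 = 57324396 + 17747/7947 = 455556992759/7947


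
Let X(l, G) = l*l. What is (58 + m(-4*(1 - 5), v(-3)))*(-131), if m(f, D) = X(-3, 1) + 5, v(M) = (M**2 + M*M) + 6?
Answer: -9432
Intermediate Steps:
X(l, G) = l**2
v(M) = 6 + 2*M**2 (v(M) = (M**2 + M**2) + 6 = 2*M**2 + 6 = 6 + 2*M**2)
m(f, D) = 14 (m(f, D) = (-3)**2 + 5 = 9 + 5 = 14)
(58 + m(-4*(1 - 5), v(-3)))*(-131) = (58 + 14)*(-131) = 72*(-131) = -9432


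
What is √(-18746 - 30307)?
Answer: I*√49053 ≈ 221.48*I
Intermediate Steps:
√(-18746 - 30307) = √(-49053) = I*√49053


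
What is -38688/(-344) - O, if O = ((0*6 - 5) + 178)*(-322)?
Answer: 2400194/43 ≈ 55818.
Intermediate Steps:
O = -55706 (O = ((0 - 5) + 178)*(-322) = (-5 + 178)*(-322) = 173*(-322) = -55706)
-38688/(-344) - O = -38688/(-344) - 1*(-55706) = -38688*(-1)/344 + 55706 = -124*(-39/43) + 55706 = 4836/43 + 55706 = 2400194/43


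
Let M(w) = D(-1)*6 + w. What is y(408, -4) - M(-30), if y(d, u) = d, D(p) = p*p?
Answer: 432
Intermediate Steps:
D(p) = p²
M(w) = 6 + w (M(w) = (-1)²*6 + w = 1*6 + w = 6 + w)
y(408, -4) - M(-30) = 408 - (6 - 30) = 408 - 1*(-24) = 408 + 24 = 432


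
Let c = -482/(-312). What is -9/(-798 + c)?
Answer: 1404/124247 ≈ 0.011300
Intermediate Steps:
c = 241/156 (c = -482*(-1/312) = 241/156 ≈ 1.5449)
-9/(-798 + c) = -9/(-798 + 241/156) = -9/(-124247/156) = -9*(-156/124247) = 1404/124247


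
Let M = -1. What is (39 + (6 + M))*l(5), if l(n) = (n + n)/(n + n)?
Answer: 44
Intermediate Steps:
l(n) = 1 (l(n) = (2*n)/((2*n)) = (2*n)*(1/(2*n)) = 1)
(39 + (6 + M))*l(5) = (39 + (6 - 1))*1 = (39 + 5)*1 = 44*1 = 44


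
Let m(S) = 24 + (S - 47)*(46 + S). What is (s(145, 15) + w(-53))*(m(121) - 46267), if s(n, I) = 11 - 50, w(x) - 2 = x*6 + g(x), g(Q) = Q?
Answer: 13825080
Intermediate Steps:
w(x) = 2 + 7*x (w(x) = 2 + (x*6 + x) = 2 + (6*x + x) = 2 + 7*x)
s(n, I) = -39
m(S) = 24 + (-47 + S)*(46 + S)
(s(145, 15) + w(-53))*(m(121) - 46267) = (-39 + (2 + 7*(-53)))*((-2138 + 121² - 1*121) - 46267) = (-39 + (2 - 371))*((-2138 + 14641 - 121) - 46267) = (-39 - 369)*(12382 - 46267) = -408*(-33885) = 13825080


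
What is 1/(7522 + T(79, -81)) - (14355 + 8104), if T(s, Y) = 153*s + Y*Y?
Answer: -587752029/26170 ≈ -22459.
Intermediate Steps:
T(s, Y) = Y² + 153*s (T(s, Y) = 153*s + Y² = Y² + 153*s)
1/(7522 + T(79, -81)) - (14355 + 8104) = 1/(7522 + ((-81)² + 153*79)) - (14355 + 8104) = 1/(7522 + (6561 + 12087)) - 1*22459 = 1/(7522 + 18648) - 22459 = 1/26170 - 22459 = -587752029/26170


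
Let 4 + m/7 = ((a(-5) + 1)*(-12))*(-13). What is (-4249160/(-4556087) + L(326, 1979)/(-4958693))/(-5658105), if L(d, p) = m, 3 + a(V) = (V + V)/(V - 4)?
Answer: -63224489880292/383487742542940435665 ≈ -1.6487e-7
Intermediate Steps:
a(V) = -3 + 2*V/(-4 + V) (a(V) = -3 + (V + V)/(V - 4) = -3 + (2*V)/(-4 + V) = -3 + 2*V/(-4 + V))
m = -2996/3 (m = -28 + 7*((((12 - 1*(-5))/(-4 - 5) + 1)*(-12))*(-13)) = -28 + 7*((((12 + 5)/(-9) + 1)*(-12))*(-13)) = -28 + 7*(((-⅑*17 + 1)*(-12))*(-13)) = -28 + 7*(((-17/9 + 1)*(-12))*(-13)) = -28 + 7*(-8/9*(-12)*(-13)) = -28 + 7*((32/3)*(-13)) = -28 + 7*(-416/3) = -28 - 2912/3 = -2996/3 ≈ -998.67)
L(d, p) = -2996/3
(-4249160/(-4556087) + L(326, 1979)/(-4958693))/(-5658105) = (-4249160/(-4556087) - 2996/3/(-4958693))/(-5658105) = (-4249160*(-1/4556087) - 2996/3*(-1/4958693))*(-1/5658105) = (4249160/4556087 + 2996/14876079)*(-1/5658105) = (63224489880292/67776710142873)*(-1/5658105) = -63224489880292/383487742542940435665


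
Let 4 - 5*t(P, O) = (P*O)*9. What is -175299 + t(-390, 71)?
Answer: -627281/5 ≈ -1.2546e+5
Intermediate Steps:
t(P, O) = 4/5 - 9*O*P/5 (t(P, O) = 4/5 - P*O*9/5 = 4/5 - O*P*9/5 = 4/5 - 9*O*P/5)
-175299 + t(-390, 71) = -175299 + (4/5 - 9/5*71*(-390)) = -175299 + (4/5 + 49842) = -175299 + 249214/5 = -627281/5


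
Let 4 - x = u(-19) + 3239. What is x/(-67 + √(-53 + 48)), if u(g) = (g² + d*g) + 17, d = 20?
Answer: 216611/4494 + 3233*I*√5/4494 ≈ 48.2 + 1.6086*I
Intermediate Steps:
u(g) = 17 + g² + 20*g (u(g) = (g² + 20*g) + 17 = 17 + g² + 20*g)
x = -3233 (x = 4 - ((17 + (-19)² + 20*(-19)) + 3239) = 4 - ((17 + 361 - 380) + 3239) = 4 - (-2 + 3239) = 4 - 1*3237 = 4 - 3237 = -3233)
x/(-67 + √(-53 + 48)) = -3233/(-67 + √(-53 + 48)) = -3233/(-67 + √(-5)) = -3233/(-67 + I*√5)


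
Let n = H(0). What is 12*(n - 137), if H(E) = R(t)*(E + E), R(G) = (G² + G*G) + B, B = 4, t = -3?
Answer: -1644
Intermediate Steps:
R(G) = 4 + 2*G² (R(G) = (G² + G*G) + 4 = (G² + G²) + 4 = 2*G² + 4 = 4 + 2*G²)
H(E) = 44*E (H(E) = (4 + 2*(-3)²)*(E + E) = (4 + 2*9)*(2*E) = (4 + 18)*(2*E) = 22*(2*E) = 44*E)
n = 0 (n = 44*0 = 0)
12*(n - 137) = 12*(0 - 137) = 12*(-137) = -1644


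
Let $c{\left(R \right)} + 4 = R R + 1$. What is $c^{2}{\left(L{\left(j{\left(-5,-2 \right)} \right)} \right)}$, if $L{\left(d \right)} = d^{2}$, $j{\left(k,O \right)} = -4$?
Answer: $64009$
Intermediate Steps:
$c{\left(R \right)} = -3 + R^{2}$ ($c{\left(R \right)} = -4 + \left(R R + 1\right) = -4 + \left(R^{2} + 1\right) = -4 + \left(1 + R^{2}\right) = -3 + R^{2}$)
$c^{2}{\left(L{\left(j{\left(-5,-2 \right)} \right)} \right)} = \left(-3 + \left(\left(-4\right)^{2}\right)^{2}\right)^{2} = \left(-3 + 16^{2}\right)^{2} = \left(-3 + 256\right)^{2} = 253^{2} = 64009$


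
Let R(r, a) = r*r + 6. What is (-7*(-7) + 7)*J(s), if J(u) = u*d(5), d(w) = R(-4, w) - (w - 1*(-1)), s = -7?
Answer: -6272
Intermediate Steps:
R(r, a) = 6 + r**2 (R(r, a) = r**2 + 6 = 6 + r**2)
d(w) = 21 - w (d(w) = (6 + (-4)**2) - (w - 1*(-1)) = (6 + 16) - (w + 1) = 22 - (1 + w) = 22 + (-1 - w) = 21 - w)
J(u) = 16*u (J(u) = u*(21 - 1*5) = u*(21 - 5) = u*16 = 16*u)
(-7*(-7) + 7)*J(s) = (-7*(-7) + 7)*(16*(-7)) = (49 + 7)*(-112) = 56*(-112) = -6272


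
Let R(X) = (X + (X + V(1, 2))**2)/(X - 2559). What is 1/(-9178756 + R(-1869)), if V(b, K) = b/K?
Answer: -17712/162588083965 ≈ -1.0894e-7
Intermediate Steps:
R(X) = (X + (1/2 + X)**2)/(-2559 + X) (R(X) = (X + (X + 1/2)**2)/(X - 2559) = (X + (X + 1*(1/2))**2)/(-2559 + X) = (X + (X + 1/2)**2)/(-2559 + X) = (X + (1/2 + X)**2)/(-2559 + X))
1/(-9178756 + R(-1869)) = 1/(-9178756 + (-1869 + (1 + 2*(-1869))**2/4)/(-2559 - 1869)) = 1/(-9178756 + (-1869 + (1 - 3738)**2/4)/(-4428)) = 1/(-9178756 - (-1869 + (1/4)*(-3737)**2)/4428) = 1/(-9178756 - (-1869 + (1/4)*13965169)/4428) = 1/(-9178756 - (-1869 + 13965169/4)/4428) = 1/(-9178756 - 1/4428*13957693/4) = 1/(-9178756 - 13957693/17712) = 1/(-162588083965/17712) = -17712/162588083965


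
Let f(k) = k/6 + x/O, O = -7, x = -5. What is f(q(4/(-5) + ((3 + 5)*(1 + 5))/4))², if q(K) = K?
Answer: 73441/11025 ≈ 6.6613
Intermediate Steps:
f(k) = 5/7 + k/6 (f(k) = k/6 - 5/(-7) = k*(⅙) - 5*(-⅐) = k/6 + 5/7 = 5/7 + k/6)
f(q(4/(-5) + ((3 + 5)*(1 + 5))/4))² = (5/7 + (4/(-5) + ((3 + 5)*(1 + 5))/4)/6)² = (5/7 + (4*(-⅕) + (8*6)*(¼))/6)² = (5/7 + (-⅘ + 48*(¼))/6)² = (5/7 + (-⅘ + 12)/6)² = (5/7 + (⅙)*(56/5))² = (5/7 + 28/15)² = (271/105)² = 73441/11025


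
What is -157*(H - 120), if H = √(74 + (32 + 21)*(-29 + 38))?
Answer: 18840 - 157*√551 ≈ 15155.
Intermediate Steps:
H = √551 (H = √(74 + 53*9) = √(74 + 477) = √551 ≈ 23.473)
-157*(H - 120) = -157*(√551 - 120) = -157*(-120 + √551) = 18840 - 157*√551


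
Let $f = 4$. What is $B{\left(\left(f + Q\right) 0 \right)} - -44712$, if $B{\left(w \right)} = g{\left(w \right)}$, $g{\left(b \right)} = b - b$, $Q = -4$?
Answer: $44712$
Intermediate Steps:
$g{\left(b \right)} = 0$
$B{\left(w \right)} = 0$
$B{\left(\left(f + Q\right) 0 \right)} - -44712 = 0 - -44712 = 0 + 44712 = 44712$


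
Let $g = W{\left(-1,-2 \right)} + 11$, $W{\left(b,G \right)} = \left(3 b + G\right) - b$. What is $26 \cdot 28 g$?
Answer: $5096$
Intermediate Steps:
$W{\left(b,G \right)} = G + 2 b$ ($W{\left(b,G \right)} = \left(G + 3 b\right) - b = G + 2 b$)
$g = 7$ ($g = \left(-2 + 2 \left(-1\right)\right) + 11 = \left(-2 - 2\right) + 11 = -4 + 11 = 7$)
$26 \cdot 28 g = 26 \cdot 28 \cdot 7 = 728 \cdot 7 = 5096$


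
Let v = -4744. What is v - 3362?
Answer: -8106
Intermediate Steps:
v - 3362 = -4744 - 3362 = -8106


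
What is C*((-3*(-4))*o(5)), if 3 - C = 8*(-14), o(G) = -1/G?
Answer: -276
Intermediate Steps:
C = 115 (C = 3 - 8*(-14) = 3 - 1*(-112) = 3 + 112 = 115)
C*((-3*(-4))*o(5)) = 115*((-3*(-4))*(-1/5)) = 115*(12*(-1*1/5)) = 115*(12*(-1/5)) = 115*(-12/5) = -276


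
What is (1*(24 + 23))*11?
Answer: 517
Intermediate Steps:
(1*(24 + 23))*11 = (1*47)*11 = 47*11 = 517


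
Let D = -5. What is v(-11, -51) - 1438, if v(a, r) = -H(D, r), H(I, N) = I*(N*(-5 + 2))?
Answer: -673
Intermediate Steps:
H(I, N) = -3*I*N (H(I, N) = I*(N*(-3)) = I*(-3*N) = -3*I*N)
v(a, r) = -15*r (v(a, r) = -(-3)*(-5)*r = -15*r)
v(-11, -51) - 1438 = -15*(-51) - 1438 = 765 - 1438 = -673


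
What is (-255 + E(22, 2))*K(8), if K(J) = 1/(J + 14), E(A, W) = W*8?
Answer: -239/22 ≈ -10.864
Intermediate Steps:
E(A, W) = 8*W
K(J) = 1/(14 + J)
(-255 + E(22, 2))*K(8) = (-255 + 8*2)/(14 + 8) = (-255 + 16)/22 = -239*1/22 = -239/22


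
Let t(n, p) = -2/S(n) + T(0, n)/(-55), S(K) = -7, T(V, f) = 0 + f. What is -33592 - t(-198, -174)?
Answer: -1175856/35 ≈ -33596.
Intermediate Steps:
T(V, f) = f
t(n, p) = 2/7 - n/55 (t(n, p) = -2/(-7) + n/(-55) = -2*(-⅐) + n*(-1/55) = 2/7 - n/55)
-33592 - t(-198, -174) = -33592 - (2/7 - 1/55*(-198)) = -33592 - (2/7 + 18/5) = -33592 - 1*136/35 = -33592 - 136/35 = -1175856/35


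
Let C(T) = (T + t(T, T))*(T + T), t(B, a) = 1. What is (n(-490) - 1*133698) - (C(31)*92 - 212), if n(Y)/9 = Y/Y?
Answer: -316005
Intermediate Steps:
n(Y) = 9 (n(Y) = 9*(Y/Y) = 9*1 = 9)
C(T) = 2*T*(1 + T) (C(T) = (T + 1)*(T + T) = (1 + T)*(2*T) = 2*T*(1 + T))
(n(-490) - 1*133698) - (C(31)*92 - 212) = (9 - 1*133698) - ((2*31*(1 + 31))*92 - 212) = (9 - 133698) - ((2*31*32)*92 - 212) = -133689 - (1984*92 - 212) = -133689 - (182528 - 212) = -133689 - 1*182316 = -133689 - 182316 = -316005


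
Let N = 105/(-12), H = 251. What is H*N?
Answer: -8785/4 ≈ -2196.3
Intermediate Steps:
N = -35/4 (N = 105*(-1/12) = -35/4 ≈ -8.7500)
H*N = 251*(-35/4) = -8785/4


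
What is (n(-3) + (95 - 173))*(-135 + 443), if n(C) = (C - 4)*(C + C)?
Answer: -11088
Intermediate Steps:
n(C) = 2*C*(-4 + C) (n(C) = (-4 + C)*(2*C) = 2*C*(-4 + C))
(n(-3) + (95 - 173))*(-135 + 443) = (2*(-3)*(-4 - 3) + (95 - 173))*(-135 + 443) = (2*(-3)*(-7) - 78)*308 = (42 - 78)*308 = -36*308 = -11088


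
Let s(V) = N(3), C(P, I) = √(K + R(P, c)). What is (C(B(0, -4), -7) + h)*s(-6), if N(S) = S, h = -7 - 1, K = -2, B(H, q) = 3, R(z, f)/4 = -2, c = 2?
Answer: -24 + 3*I*√10 ≈ -24.0 + 9.4868*I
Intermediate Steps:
R(z, f) = -8 (R(z, f) = 4*(-2) = -8)
h = -8
C(P, I) = I*√10 (C(P, I) = √(-2 - 8) = √(-10) = I*√10)
s(V) = 3
(C(B(0, -4), -7) + h)*s(-6) = (I*√10 - 8)*3 = (-8 + I*√10)*3 = -24 + 3*I*√10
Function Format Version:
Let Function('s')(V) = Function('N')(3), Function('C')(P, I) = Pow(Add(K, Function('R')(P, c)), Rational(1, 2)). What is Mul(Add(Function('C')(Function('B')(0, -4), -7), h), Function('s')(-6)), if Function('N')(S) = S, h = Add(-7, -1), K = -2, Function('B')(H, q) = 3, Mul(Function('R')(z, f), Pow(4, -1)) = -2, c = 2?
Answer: Add(-24, Mul(3, I, Pow(10, Rational(1, 2)))) ≈ Add(-24.000, Mul(9.4868, I))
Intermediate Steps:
Function('R')(z, f) = -8 (Function('R')(z, f) = Mul(4, -2) = -8)
h = -8
Function('C')(P, I) = Mul(I, Pow(10, Rational(1, 2))) (Function('C')(P, I) = Pow(Add(-2, -8), Rational(1, 2)) = Pow(-10, Rational(1, 2)) = Mul(I, Pow(10, Rational(1, 2))))
Function('s')(V) = 3
Mul(Add(Function('C')(Function('B')(0, -4), -7), h), Function('s')(-6)) = Mul(Add(Mul(I, Pow(10, Rational(1, 2))), -8), 3) = Mul(Add(-8, Mul(I, Pow(10, Rational(1, 2)))), 3) = Add(-24, Mul(3, I, Pow(10, Rational(1, 2))))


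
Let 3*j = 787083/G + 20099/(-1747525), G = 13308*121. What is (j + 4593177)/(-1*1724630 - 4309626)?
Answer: -1175011376045644871/1543663394722363200 ≈ -0.76118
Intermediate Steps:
G = 1610268
j = 40699467971/255816689700 (j = (787083/1610268 + 20099/(-1747525))/3 = (787083*(1/1610268) + 20099*(-1/1747525))/3 = (23851/48796 - 20099/1747525)/3 = (⅓)*(40699467971/85272229900) = 40699467971/255816689700 ≈ 0.15910)
(j + 4593177)/(-1*1724630 - 4309626) = (40699467971/255816689700 + 4593177)/(-1*1724630 - 4309626) = 1175011376045644871/(255816689700*(-1724630 - 4309626)) = (1175011376045644871/255816689700)/(-6034256) = (1175011376045644871/255816689700)*(-1/6034256) = -1175011376045644871/1543663394722363200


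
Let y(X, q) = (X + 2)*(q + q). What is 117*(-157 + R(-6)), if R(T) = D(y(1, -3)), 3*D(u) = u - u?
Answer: -18369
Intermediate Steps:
y(X, q) = 2*q*(2 + X) (y(X, q) = (2 + X)*(2*q) = 2*q*(2 + X))
D(u) = 0 (D(u) = (u - u)/3 = (⅓)*0 = 0)
R(T) = 0
117*(-157 + R(-6)) = 117*(-157 + 0) = 117*(-157) = -18369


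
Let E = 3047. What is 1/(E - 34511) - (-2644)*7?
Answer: 582335711/31464 ≈ 18508.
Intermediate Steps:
1/(E - 34511) - (-2644)*7 = 1/(3047 - 34511) - (-2644)*7 = 1/(-31464) - 1*(-18508) = -1/31464 + 18508 = 582335711/31464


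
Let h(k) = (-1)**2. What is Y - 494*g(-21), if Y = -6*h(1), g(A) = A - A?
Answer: -6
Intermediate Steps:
g(A) = 0
h(k) = 1
Y = -6 (Y = -6*1 = -6)
Y - 494*g(-21) = -6 - 494*0 = -6 + 0 = -6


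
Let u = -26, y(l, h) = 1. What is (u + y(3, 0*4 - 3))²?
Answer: 625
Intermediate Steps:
(u + y(3, 0*4 - 3))² = (-26 + 1)² = (-25)² = 625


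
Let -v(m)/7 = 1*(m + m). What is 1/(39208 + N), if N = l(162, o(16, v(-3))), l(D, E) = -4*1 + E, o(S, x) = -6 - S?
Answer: 1/39182 ≈ 2.5522e-5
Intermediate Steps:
v(m) = -14*m (v(m) = -7*(m + m) = -7*2*m = -14*m)
l(D, E) = -4 + E
N = -26 (N = -4 + (-6 - 1*16) = -4 + (-6 - 16) = -4 - 22 = -26)
1/(39208 + N) = 1/(39208 - 26) = 1/39182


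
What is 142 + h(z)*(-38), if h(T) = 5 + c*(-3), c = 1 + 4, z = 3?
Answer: 522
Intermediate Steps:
c = 5
h(T) = -10 (h(T) = 5 + 5*(-3) = 5 - 15 = -10)
142 + h(z)*(-38) = 142 - 10*(-38) = 142 + 380 = 522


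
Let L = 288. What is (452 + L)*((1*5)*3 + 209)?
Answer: 165760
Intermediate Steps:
(452 + L)*((1*5)*3 + 209) = (452 + 288)*((1*5)*3 + 209) = 740*(5*3 + 209) = 740*(15 + 209) = 740*224 = 165760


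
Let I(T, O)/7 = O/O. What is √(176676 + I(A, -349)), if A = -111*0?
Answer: √176683 ≈ 420.34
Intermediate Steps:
A = 0
I(T, O) = 7 (I(T, O) = 7*(O/O) = 7*1 = 7)
√(176676 + I(A, -349)) = √(176676 + 7) = √176683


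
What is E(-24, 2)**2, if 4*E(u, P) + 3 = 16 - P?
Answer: 121/16 ≈ 7.5625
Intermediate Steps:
E(u, P) = 13/4 - P/4 (E(u, P) = -3/4 + (16 - P)/4 = -3/4 + (4 - P/4) = 13/4 - P/4)
E(-24, 2)**2 = (13/4 - 1/4*2)**2 = (13/4 - 1/2)**2 = (11/4)**2 = 121/16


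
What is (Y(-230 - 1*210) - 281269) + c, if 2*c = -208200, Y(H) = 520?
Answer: -384849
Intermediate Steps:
c = -104100 (c = (1/2)*(-208200) = -104100)
(Y(-230 - 1*210) - 281269) + c = (520 - 281269) - 104100 = -280749 - 104100 = -384849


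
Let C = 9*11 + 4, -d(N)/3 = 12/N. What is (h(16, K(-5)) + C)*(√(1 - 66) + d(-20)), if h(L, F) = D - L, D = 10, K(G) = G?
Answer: 873/5 + 97*I*√65 ≈ 174.6 + 782.04*I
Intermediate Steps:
d(N) = -36/N
C = 103 (C = 99 + 4 = 103)
h(L, F) = 10 - L
(h(16, K(-5)) + C)*(√(1 - 66) + d(-20)) = ((10 - 1*16) + 103)*(√(1 - 66) - 36/(-20)) = ((10 - 16) + 103)*(√(-65) - 36*(-1/20)) = (-6 + 103)*(I*√65 + 9/5) = 97*(9/5 + I*√65) = 873/5 + 97*I*√65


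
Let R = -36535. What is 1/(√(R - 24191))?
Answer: -I*√60726/60726 ≈ -0.004058*I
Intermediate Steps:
1/(√(R - 24191)) = 1/(√(-36535 - 24191)) = 1/(√(-60726)) = 1/(I*√60726) = -I*√60726/60726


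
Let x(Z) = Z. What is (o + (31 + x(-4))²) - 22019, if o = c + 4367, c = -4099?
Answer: -21022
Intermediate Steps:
o = 268 (o = -4099 + 4367 = 268)
(o + (31 + x(-4))²) - 22019 = (268 + (31 - 4)²) - 22019 = (268 + 27²) - 22019 = (268 + 729) - 22019 = 997 - 22019 = -21022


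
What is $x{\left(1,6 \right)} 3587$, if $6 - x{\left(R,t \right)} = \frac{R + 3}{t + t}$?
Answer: $\frac{60979}{3} \approx 20326.0$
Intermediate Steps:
$x{\left(R,t \right)} = 6 - \frac{3 + R}{2 t}$ ($x{\left(R,t \right)} = 6 - \frac{R + 3}{t + t} = 6 - \frac{3 + R}{2 t}$)
$x{\left(1,6 \right)} 3587 = \frac{-3 - 1 + 12 \cdot 6}{2 \cdot 6} \cdot 3587 = \frac{1}{2} \cdot \frac{1}{6} \left(-3 - 1 + 72\right) 3587 = \frac{1}{2} \cdot \frac{1}{6} \cdot 68 \cdot 3587 = \frac{17}{3} \cdot 3587 = \frac{60979}{3}$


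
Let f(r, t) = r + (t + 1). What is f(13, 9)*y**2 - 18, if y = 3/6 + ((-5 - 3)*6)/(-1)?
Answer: 216335/4 ≈ 54084.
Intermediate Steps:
y = 97/2 (y = 3*(1/6) - 8*6*(-1) = 1/2 - 48*(-1) = 1/2 + 48 = 97/2 ≈ 48.500)
f(r, t) = 1 + r + t (f(r, t) = r + (1 + t) = 1 + r + t)
f(13, 9)*y**2 - 18 = (1 + 13 + 9)*(97/2)**2 - 18 = 23*(9409/4) - 18 = 216407/4 - 18 = 216335/4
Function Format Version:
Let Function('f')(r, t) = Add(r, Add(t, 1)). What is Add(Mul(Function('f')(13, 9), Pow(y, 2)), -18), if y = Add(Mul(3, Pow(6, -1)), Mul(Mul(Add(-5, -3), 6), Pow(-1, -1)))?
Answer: Rational(216335, 4) ≈ 54084.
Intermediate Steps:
y = Rational(97, 2) (y = Add(Mul(3, Rational(1, 6)), Mul(Mul(-8, 6), -1)) = Add(Rational(1, 2), Mul(-48, -1)) = Add(Rational(1, 2), 48) = Rational(97, 2) ≈ 48.500)
Function('f')(r, t) = Add(1, r, t) (Function('f')(r, t) = Add(r, Add(1, t)) = Add(1, r, t))
Add(Mul(Function('f')(13, 9), Pow(y, 2)), -18) = Add(Mul(Add(1, 13, 9), Pow(Rational(97, 2), 2)), -18) = Add(Mul(23, Rational(9409, 4)), -18) = Add(Rational(216407, 4), -18) = Rational(216335, 4)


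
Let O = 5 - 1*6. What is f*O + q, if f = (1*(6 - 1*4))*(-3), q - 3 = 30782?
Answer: 30791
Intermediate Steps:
O = -1 (O = 5 - 6 = -1)
q = 30785 (q = 3 + 30782 = 30785)
f = -6 (f = (1*(6 - 4))*(-3) = (1*2)*(-3) = 2*(-3) = -6)
f*O + q = -6*(-1) + 30785 = 6 + 30785 = 30791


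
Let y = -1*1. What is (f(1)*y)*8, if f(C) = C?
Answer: -8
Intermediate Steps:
y = -1
(f(1)*y)*8 = (1*(-1))*8 = -1*8 = -8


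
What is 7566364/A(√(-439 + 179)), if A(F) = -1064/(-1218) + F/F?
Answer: 658273668/163 ≈ 4.0385e+6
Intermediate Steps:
A(F) = 163/87 (A(F) = -1064*(-1/1218) + 1 = 76/87 + 1 = 163/87)
7566364/A(√(-439 + 179)) = 7566364/(163/87) = 7566364*(87/163) = 658273668/163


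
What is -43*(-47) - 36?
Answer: 1985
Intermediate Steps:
-43*(-47) - 36 = 2021 - 36 = 1985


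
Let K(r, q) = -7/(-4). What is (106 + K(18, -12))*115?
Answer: 49565/4 ≈ 12391.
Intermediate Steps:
K(r, q) = 7/4 (K(r, q) = -7*(-1/4) = 7/4)
(106 + K(18, -12))*115 = (106 + 7/4)*115 = (431/4)*115 = 49565/4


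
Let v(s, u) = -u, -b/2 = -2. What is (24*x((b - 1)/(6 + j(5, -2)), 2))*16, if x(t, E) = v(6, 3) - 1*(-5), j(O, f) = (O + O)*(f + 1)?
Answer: 768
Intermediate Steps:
j(O, f) = 2*O*(1 + f) (j(O, f) = (2*O)*(1 + f) = 2*O*(1 + f))
b = 4 (b = -2*(-2) = 4)
x(t, E) = 2 (x(t, E) = -1*3 - 1*(-5) = -3 + 5 = 2)
(24*x((b - 1)/(6 + j(5, -2)), 2))*16 = (24*2)*16 = 48*16 = 768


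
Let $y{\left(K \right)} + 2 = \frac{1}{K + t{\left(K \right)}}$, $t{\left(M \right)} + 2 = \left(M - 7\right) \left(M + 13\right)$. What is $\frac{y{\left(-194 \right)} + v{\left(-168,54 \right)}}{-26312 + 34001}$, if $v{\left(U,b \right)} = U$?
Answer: $- \frac{2050483}{92742155} \approx -0.02211$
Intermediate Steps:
$t{\left(M \right)} = -2 + \left(-7 + M\right) \left(13 + M\right)$ ($t{\left(M \right)} = -2 + \left(M - 7\right) \left(M + 13\right) = -2 + \left(-7 + M\right) \left(13 + M\right)$)
$y{\left(K \right)} = -2 + \frac{1}{-93 + K^{2} + 7 K}$ ($y{\left(K \right)} = -2 + \frac{1}{K + \left(-93 + K^{2} + 6 K\right)} = -2 + \frac{1}{-93 + K^{2} + 7 K}$)
$\frac{y{\left(-194 \right)} + v{\left(-168,54 \right)}}{-26312 + 34001} = \frac{\frac{187 - -2716 - 2 \left(-194\right)^{2}}{-93 + \left(-194\right)^{2} + 7 \left(-194\right)} - 168}{-26312 + 34001} = \frac{\frac{187 + 2716 - 75272}{-93 + 37636 - 1358} - 168}{7689} = \left(\frac{187 + 2716 - 75272}{36185} - 168\right) \frac{1}{7689} = \left(\frac{1}{36185} \left(-72369\right) - 168\right) \frac{1}{7689} = \left(- \frac{72369}{36185} - 168\right) \frac{1}{7689} = \left(- \frac{6151449}{36185}\right) \frac{1}{7689} = - \frac{2050483}{92742155}$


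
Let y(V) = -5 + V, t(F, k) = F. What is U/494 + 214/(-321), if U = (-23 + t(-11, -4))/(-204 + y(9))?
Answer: -98749/148200 ≈ -0.66632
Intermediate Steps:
U = 17/100 (U = (-23 - 11)/(-204 + (-5 + 9)) = -34/(-204 + 4) = -34/(-200) = -34*(-1/200) = 17/100 ≈ 0.17000)
U/494 + 214/(-321) = (17/100)/494 + 214/(-321) = (17/100)*(1/494) + 214*(-1/321) = 17/49400 - ⅔ = -98749/148200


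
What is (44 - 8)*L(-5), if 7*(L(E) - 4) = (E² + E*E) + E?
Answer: 2628/7 ≈ 375.43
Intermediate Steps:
L(E) = 4 + E/7 + 2*E²/7 (L(E) = 4 + ((E² + E*E) + E)/7 = 4 + ((E² + E²) + E)/7 = 4 + (2*E² + E)/7 = 4 + (E + 2*E²)/7 = 4 + (E/7 + 2*E²/7) = 4 + E/7 + 2*E²/7)
(44 - 8)*L(-5) = (44 - 8)*(4 + (⅐)*(-5) + (2/7)*(-5)²) = 36*(4 - 5/7 + (2/7)*25) = 36*(4 - 5/7 + 50/7) = 36*(73/7) = 2628/7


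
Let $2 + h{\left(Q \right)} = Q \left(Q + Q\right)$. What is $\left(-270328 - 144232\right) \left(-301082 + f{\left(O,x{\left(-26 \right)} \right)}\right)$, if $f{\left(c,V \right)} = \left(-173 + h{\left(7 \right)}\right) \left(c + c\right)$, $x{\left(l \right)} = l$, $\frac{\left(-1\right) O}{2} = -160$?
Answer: $145246070720$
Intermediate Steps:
$O = 320$ ($O = \left(-2\right) \left(-160\right) = 320$)
$h{\left(Q \right)} = -2 + 2 Q^{2}$ ($h{\left(Q \right)} = -2 + Q \left(Q + Q\right) = -2 + Q 2 Q = -2 + 2 Q^{2}$)
$f{\left(c,V \right)} = - 154 c$ ($f{\left(c,V \right)} = \left(-173 - \left(2 - 2 \cdot 7^{2}\right)\right) \left(c + c\right) = \left(-173 + \left(-2 + 2 \cdot 49\right)\right) 2 c = \left(-173 + \left(-2 + 98\right)\right) 2 c = \left(-173 + 96\right) 2 c = - 77 \cdot 2 c = - 154 c$)
$\left(-270328 - 144232\right) \left(-301082 + f{\left(O,x{\left(-26 \right)} \right)}\right) = \left(-270328 - 144232\right) \left(-301082 - 49280\right) = - 414560 \left(-301082 - 49280\right) = \left(-414560\right) \left(-350362\right) = 145246070720$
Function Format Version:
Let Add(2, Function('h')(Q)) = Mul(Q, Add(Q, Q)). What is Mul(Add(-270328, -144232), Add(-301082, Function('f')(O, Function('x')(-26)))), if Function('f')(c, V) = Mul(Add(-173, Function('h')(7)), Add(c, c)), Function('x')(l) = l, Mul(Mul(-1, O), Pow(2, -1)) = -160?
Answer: 145246070720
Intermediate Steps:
O = 320 (O = Mul(-2, -160) = 320)
Function('h')(Q) = Add(-2, Mul(2, Pow(Q, 2))) (Function('h')(Q) = Add(-2, Mul(Q, Add(Q, Q))) = Add(-2, Mul(Q, Mul(2, Q))) = Add(-2, Mul(2, Pow(Q, 2))))
Function('f')(c, V) = Mul(-154, c) (Function('f')(c, V) = Mul(Add(-173, Add(-2, Mul(2, Pow(7, 2)))), Add(c, c)) = Mul(Add(-173, Add(-2, Mul(2, 49))), Mul(2, c)) = Mul(Add(-173, Add(-2, 98)), Mul(2, c)) = Mul(Add(-173, 96), Mul(2, c)) = Mul(-77, Mul(2, c)) = Mul(-154, c))
Mul(Add(-270328, -144232), Add(-301082, Function('f')(O, Function('x')(-26)))) = Mul(Add(-270328, -144232), Add(-301082, Mul(-154, 320))) = Mul(-414560, Add(-301082, -49280)) = Mul(-414560, -350362) = 145246070720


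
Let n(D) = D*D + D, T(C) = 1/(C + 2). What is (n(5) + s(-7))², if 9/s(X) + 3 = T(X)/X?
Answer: 7868025/10816 ≈ 727.44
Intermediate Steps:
T(C) = 1/(2 + C)
n(D) = D + D² (n(D) = D² + D = D + D²)
s(X) = 9/(-3 + 1/(X*(2 + X))) (s(X) = 9/(-3 + 1/((2 + X)*X)) = 9/(-3 + 1/(X*(2 + X))))
(n(5) + s(-7))² = (5*(1 + 5) - 9*(-7)*(2 - 7)/(-1 + 3*(-7)*(2 - 7)))² = (5*6 - 9*(-7)*(-5)/(-1 + 3*(-7)*(-5)))² = (30 - 9*(-7)*(-5)/(-1 + 105))² = (30 - 9*(-7)*(-5)/104)² = (30 - 9*(-7)*1/104*(-5))² = (30 - 315/104)² = (2805/104)² = 7868025/10816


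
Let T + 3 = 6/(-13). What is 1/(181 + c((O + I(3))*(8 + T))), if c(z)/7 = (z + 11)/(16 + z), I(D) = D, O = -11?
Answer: 264/50087 ≈ 0.0052708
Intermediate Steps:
T = -45/13 (T = -3 + 6/(-13) = -3 + 6*(-1/13) = -3 - 6/13 = -45/13 ≈ -3.4615)
c(z) = 7*(11 + z)/(16 + z) (c(z) = 7*((z + 11)/(16 + z)) = 7*((11 + z)/(16 + z)) = 7*(11 + z)/(16 + z))
1/(181 + c((O + I(3))*(8 + T))) = 1/(181 + 7*(11 + (-11 + 3)*(8 - 45/13))/(16 + (-11 + 3)*(8 - 45/13))) = 1/(181 + 7*(11 - 8*59/13)/(16 - 8*59/13)) = 1/(181 + 7*(11 - 472/13)/(16 - 472/13)) = 1/(181 + 7*(-329/13)/(-264/13)) = 1/(181 + 7*(-13/264)*(-329/13)) = 1/(181 + 2303/264) = 1/(50087/264) = 264/50087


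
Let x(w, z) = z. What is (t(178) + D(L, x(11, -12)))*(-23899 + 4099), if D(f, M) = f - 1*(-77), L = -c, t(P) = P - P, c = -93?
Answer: -3366000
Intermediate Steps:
t(P) = 0
L = 93 (L = -1*(-93) = 93)
D(f, M) = 77 + f (D(f, M) = f + 77 = 77 + f)
(t(178) + D(L, x(11, -12)))*(-23899 + 4099) = (0 + (77 + 93))*(-23899 + 4099) = (0 + 170)*(-19800) = 170*(-19800) = -3366000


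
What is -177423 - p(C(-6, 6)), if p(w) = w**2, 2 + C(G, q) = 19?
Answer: -177712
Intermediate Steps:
C(G, q) = 17 (C(G, q) = -2 + 19 = 17)
-177423 - p(C(-6, 6)) = -177423 - 1*17**2 = -177423 - 1*289 = -177423 - 289 = -177712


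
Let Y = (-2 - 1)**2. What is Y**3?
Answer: 729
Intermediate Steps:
Y = 9 (Y = (-3)**2 = 9)
Y**3 = 9**3 = 729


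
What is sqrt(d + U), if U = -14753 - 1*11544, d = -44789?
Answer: I*sqrt(71086) ≈ 266.62*I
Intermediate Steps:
U = -26297 (U = -14753 - 11544 = -26297)
sqrt(d + U) = sqrt(-44789 - 26297) = sqrt(-71086) = I*sqrt(71086)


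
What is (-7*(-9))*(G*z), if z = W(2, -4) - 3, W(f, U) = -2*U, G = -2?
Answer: -630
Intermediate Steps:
z = 5 (z = -2*(-4) - 3 = 8 - 3 = 5)
(-7*(-9))*(G*z) = (-7*(-9))*(-2*5) = 63*(-10) = -630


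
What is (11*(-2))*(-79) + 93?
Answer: 1831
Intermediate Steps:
(11*(-2))*(-79) + 93 = -22*(-79) + 93 = 1738 + 93 = 1831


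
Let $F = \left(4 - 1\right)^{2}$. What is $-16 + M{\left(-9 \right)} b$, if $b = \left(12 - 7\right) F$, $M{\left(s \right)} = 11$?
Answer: $479$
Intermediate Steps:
$F = 9$ ($F = 3^{2} = 9$)
$b = 45$ ($b = \left(12 - 7\right) 9 = 5 \cdot 9 = 45$)
$-16 + M{\left(-9 \right)} b = -16 + 11 \cdot 45 = -16 + 495 = 479$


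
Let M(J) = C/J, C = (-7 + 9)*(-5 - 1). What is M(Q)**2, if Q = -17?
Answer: 144/289 ≈ 0.49827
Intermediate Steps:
C = -12 (C = 2*(-6) = -12)
M(J) = -12/J
M(Q)**2 = (-12/(-17))**2 = (-12*(-1/17))**2 = (12/17)**2 = 144/289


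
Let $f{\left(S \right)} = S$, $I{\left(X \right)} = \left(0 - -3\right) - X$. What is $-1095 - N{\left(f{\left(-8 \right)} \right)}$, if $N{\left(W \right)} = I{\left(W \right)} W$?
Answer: $-1007$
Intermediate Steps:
$I{\left(X \right)} = 3 - X$ ($I{\left(X \right)} = \left(0 + 3\right) - X = 3 - X$)
$N{\left(W \right)} = W \left(3 - W\right)$ ($N{\left(W \right)} = \left(3 - W\right) W = W \left(3 - W\right)$)
$-1095 - N{\left(f{\left(-8 \right)} \right)} = -1095 - - 8 \left(3 - -8\right) = -1095 - - 8 \left(3 + 8\right) = -1095 - \left(-8\right) 11 = -1095 - -88 = -1095 + 88 = -1007$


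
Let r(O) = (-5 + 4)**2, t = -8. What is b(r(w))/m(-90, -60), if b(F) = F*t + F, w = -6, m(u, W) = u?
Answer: 7/90 ≈ 0.077778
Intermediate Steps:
r(O) = 1 (r(O) = (-1)**2 = 1)
b(F) = -7*F (b(F) = F*(-8) + F = -8*F + F = -7*F)
b(r(w))/m(-90, -60) = -7*1/(-90) = -7*(-1/90) = 7/90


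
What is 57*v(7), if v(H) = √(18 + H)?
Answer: 285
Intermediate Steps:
57*v(7) = 57*√(18 + 7) = 57*√25 = 57*5 = 285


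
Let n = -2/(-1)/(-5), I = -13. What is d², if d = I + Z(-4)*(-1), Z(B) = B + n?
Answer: 1849/25 ≈ 73.960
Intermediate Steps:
n = -⅖ (n = -2*(-1)*(-⅕) = 2*(-⅕) = -⅖ ≈ -0.40000)
Z(B) = -⅖ + B (Z(B) = B - ⅖ = -⅖ + B)
d = -43/5 (d = -13 + (-⅖ - 4)*(-1) = -13 - 22/5*(-1) = -13 + 22/5 = -43/5 ≈ -8.6000)
d² = (-43/5)² = 1849/25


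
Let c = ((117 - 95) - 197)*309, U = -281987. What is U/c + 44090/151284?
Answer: 1072483049/194778150 ≈ 5.5062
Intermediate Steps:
c = -54075 (c = (22 - 197)*309 = -175*309 = -54075)
U/c + 44090/151284 = -281987/(-54075) + 44090/151284 = -281987*(-1/54075) + 44090*(1/151284) = 281987/54075 + 22045/75642 = 1072483049/194778150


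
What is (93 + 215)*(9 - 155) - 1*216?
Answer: -45184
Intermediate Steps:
(93 + 215)*(9 - 155) - 1*216 = 308*(-146) - 216 = -44968 - 216 = -45184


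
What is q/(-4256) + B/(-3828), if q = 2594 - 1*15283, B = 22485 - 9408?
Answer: -590185/1357664 ≈ -0.43471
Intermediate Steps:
B = 13077
q = -12689 (q = 2594 - 15283 = -12689)
q/(-4256) + B/(-3828) = -12689/(-4256) + 13077/(-3828) = -12689*(-1/4256) + 13077*(-1/3828) = 12689/4256 - 4359/1276 = -590185/1357664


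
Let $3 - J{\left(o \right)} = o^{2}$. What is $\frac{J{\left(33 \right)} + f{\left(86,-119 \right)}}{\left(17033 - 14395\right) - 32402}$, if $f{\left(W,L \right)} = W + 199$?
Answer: $\frac{801}{29764} \approx 0.026912$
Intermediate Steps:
$f{\left(W,L \right)} = 199 + W$
$J{\left(o \right)} = 3 - o^{2}$
$\frac{J{\left(33 \right)} + f{\left(86,-119 \right)}}{\left(17033 - 14395\right) - 32402} = \frac{\left(3 - 33^{2}\right) + \left(199 + 86\right)}{\left(17033 - 14395\right) - 32402} = \frac{\left(3 - 1089\right) + 285}{\left(17033 - 14395\right) - 32402} = \frac{\left(3 - 1089\right) + 285}{2638 - 32402} = \frac{-1086 + 285}{-29764} = \left(-801\right) \left(- \frac{1}{29764}\right) = \frac{801}{29764}$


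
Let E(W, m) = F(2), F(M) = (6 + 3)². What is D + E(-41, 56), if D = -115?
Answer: -34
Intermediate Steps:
F(M) = 81 (F(M) = 9² = 81)
E(W, m) = 81
D + E(-41, 56) = -115 + 81 = -34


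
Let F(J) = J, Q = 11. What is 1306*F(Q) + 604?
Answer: 14970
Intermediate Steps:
1306*F(Q) + 604 = 1306*11 + 604 = 14366 + 604 = 14970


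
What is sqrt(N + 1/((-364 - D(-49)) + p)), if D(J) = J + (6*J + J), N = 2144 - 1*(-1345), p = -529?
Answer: 2*sqrt(218935497)/501 ≈ 59.068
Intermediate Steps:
N = 3489 (N = 2144 + 1345 = 3489)
D(J) = 8*J (D(J) = J + 7*J = 8*J)
sqrt(N + 1/((-364 - D(-49)) + p)) = sqrt(3489 + 1/((-364 - 8*(-49)) - 529)) = sqrt(3489 + 1/((-364 - 1*(-392)) - 529)) = sqrt(3489 + 1/((-364 + 392) - 529)) = sqrt(3489 + 1/(28 - 529)) = sqrt(3489 + 1/(-501)) = sqrt(3489 - 1/501) = sqrt(1747988/501) = 2*sqrt(218935497)/501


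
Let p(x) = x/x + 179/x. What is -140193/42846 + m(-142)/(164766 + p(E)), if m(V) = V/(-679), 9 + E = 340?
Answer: -11692641076885/3573524312316 ≈ -3.2720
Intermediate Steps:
E = 331 (E = -9 + 340 = 331)
m(V) = -V/679 (m(V) = V*(-1/679) = -V/679)
p(x) = 1 + 179/x
-140193/42846 + m(-142)/(164766 + p(E)) = -140193/42846 + (-1/679*(-142))/(164766 + (179 + 331)/331) = -140193*1/42846 + 142/(679*(164766 + (1/331)*510)) = -1263/386 + 142/(679*(164766 + 510/331)) = -1263/386 + 142/(679*(54538056/331)) = -1263/386 + (142/679)*(331/54538056) = -1263/386 + 23501/18515670012 = -11692641076885/3573524312316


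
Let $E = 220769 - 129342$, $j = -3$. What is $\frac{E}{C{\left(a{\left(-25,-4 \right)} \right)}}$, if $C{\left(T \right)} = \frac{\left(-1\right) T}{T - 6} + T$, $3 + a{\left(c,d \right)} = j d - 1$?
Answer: $\frac{91427}{4} \approx 22857.0$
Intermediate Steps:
$a{\left(c,d \right)} = -4 - 3 d$ ($a{\left(c,d \right)} = -3 - \left(1 + 3 d\right) = -4 - 3 d$)
$E = 91427$
$C{\left(T \right)} = T - \frac{T}{-6 + T}$ ($C{\left(T \right)} = \frac{\left(-1\right) T}{-6 + T} + T = - \frac{T}{-6 + T} + T = T - \frac{T}{-6 + T}$)
$\frac{E}{C{\left(a{\left(-25,-4 \right)} \right)}} = \frac{91427}{\left(-4 - -12\right) \frac{1}{-6 - -8} \left(-7 - -8\right)} = \frac{91427}{\left(-4 + 12\right) \frac{1}{-6 + \left(-4 + 12\right)} \left(-7 + \left(-4 + 12\right)\right)} = \frac{91427}{8 \frac{1}{-6 + 8} \left(-7 + 8\right)} = \frac{91427}{8 \cdot \frac{1}{2} \cdot 1} = \frac{91427}{4}$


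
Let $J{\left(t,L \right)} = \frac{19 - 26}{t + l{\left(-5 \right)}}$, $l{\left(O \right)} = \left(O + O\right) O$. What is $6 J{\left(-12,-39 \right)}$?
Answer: $- \frac{21}{19} \approx -1.1053$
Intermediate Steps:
$l{\left(O \right)} = 2 O^{2}$ ($l{\left(O \right)} = 2 O O = 2 O^{2}$)
$J{\left(t,L \right)} = - \frac{7}{50 + t}$ ($J{\left(t,L \right)} = \frac{19 - 26}{t + 2 \left(-5\right)^{2}} = - \frac{7}{t + 2 \cdot 25} = - \frac{7}{t + 50} = - \frac{7}{50 + t}$)
$6 J{\left(-12,-39 \right)} = 6 \left(- \frac{7}{50 - 12}\right) = 6 \left(- \frac{7}{38}\right) = - \frac{21}{19}$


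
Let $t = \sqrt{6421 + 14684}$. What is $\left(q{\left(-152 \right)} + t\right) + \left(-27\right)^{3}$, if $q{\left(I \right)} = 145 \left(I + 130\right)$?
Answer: $-22873 + 3 \sqrt{2345} \approx -22728.0$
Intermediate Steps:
$t = 3 \sqrt{2345}$ ($t = \sqrt{21105} = 3 \sqrt{2345} \approx 145.28$)
$q{\left(I \right)} = 18850 + 145 I$ ($q{\left(I \right)} = 145 \left(130 + I\right) = 18850 + 145 I$)
$\left(q{\left(-152 \right)} + t\right) + \left(-27\right)^{3} = \left(\left(18850 + 145 \left(-152\right)\right) + 3 \sqrt{2345}\right) + \left(-27\right)^{3} = \left(\left(18850 - 22040\right) + 3 \sqrt{2345}\right) - 19683 = \left(-3190 + 3 \sqrt{2345}\right) - 19683 = -22873 + 3 \sqrt{2345}$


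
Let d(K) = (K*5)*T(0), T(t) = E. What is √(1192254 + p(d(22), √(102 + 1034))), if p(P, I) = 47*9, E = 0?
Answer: √1192677 ≈ 1092.1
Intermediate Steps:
T(t) = 0
d(K) = 0 (d(K) = (K*5)*0 = (5*K)*0 = 0)
p(P, I) = 423
√(1192254 + p(d(22), √(102 + 1034))) = √(1192254 + 423) = √1192677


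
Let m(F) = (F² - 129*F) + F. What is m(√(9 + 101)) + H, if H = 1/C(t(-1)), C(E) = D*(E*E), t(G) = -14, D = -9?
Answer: 194039/1764 - 128*√110 ≈ -1232.5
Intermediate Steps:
C(E) = -9*E² (C(E) = -9*E*E = -9*E²)
m(F) = F² - 128*F
H = -1/1764 (H = 1/(-9*(-14)²) = 1/(-9*196) = 1/(-1764) = -1/1764 ≈ -0.00056689)
m(√(9 + 101)) + H = √(9 + 101)*(-128 + √(9 + 101)) - 1/1764 = √110*(-128 + √110) - 1/1764 = -1/1764 + √110*(-128 + √110)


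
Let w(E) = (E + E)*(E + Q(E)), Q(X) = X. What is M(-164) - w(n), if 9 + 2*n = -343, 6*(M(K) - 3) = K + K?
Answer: -371867/3 ≈ -1.2396e+5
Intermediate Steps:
M(K) = 3 + K/3 (M(K) = 3 + (K + K)/6 = 3 + (2*K)/6 = 3 + K/3)
n = -176 (n = -9/2 + (½)*(-343) = -9/2 - 343/2 = -176)
w(E) = 4*E² (w(E) = (E + E)*(E + E) = (2*E)*(2*E) = 4*E²)
M(-164) - w(n) = (3 + (⅓)*(-164)) - 4*(-176)² = (3 - 164/3) - 4*30976 = -155/3 - 1*123904 = -155/3 - 123904 = -371867/3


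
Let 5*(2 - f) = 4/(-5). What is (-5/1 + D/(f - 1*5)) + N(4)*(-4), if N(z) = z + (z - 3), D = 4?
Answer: -1875/71 ≈ -26.408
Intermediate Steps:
N(z) = -3 + 2*z (N(z) = z + (-3 + z) = -3 + 2*z)
f = 54/25 (f = 2 - 4/(5*(-5)) = 2 - 4*(-1)/(5*5) = 2 - ⅕*(-⅘) = 2 + 4/25 = 54/25 ≈ 2.1600)
(-5/1 + D/(f - 1*5)) + N(4)*(-4) = (-5/1 + 4/(54/25 - 1*5)) + (-3 + 2*4)*(-4) = (-5*1 + 4/(54/25 - 5)) + (-3 + 8)*(-4) = (-5 + 4/(-71/25)) + 5*(-4) = (-5 + 4*(-25/71)) - 20 = (-5 - 100/71) - 20 = -455/71 - 20 = -1875/71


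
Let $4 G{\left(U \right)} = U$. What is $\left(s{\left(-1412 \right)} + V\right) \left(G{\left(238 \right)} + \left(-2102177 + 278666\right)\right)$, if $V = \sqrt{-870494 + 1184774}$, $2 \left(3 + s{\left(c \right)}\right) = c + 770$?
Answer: $590798286 - 32822127 \sqrt{970} \approx -4.3144 \cdot 10^{8}$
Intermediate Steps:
$s{\left(c \right)} = 382 + \frac{c}{2}$ ($s{\left(c \right)} = -3 + \frac{c + 770}{2} = -3 + \frac{770 + c}{2} = -3 + \left(385 + \frac{c}{2}\right) = 382 + \frac{c}{2}$)
$G{\left(U \right)} = \frac{U}{4}$
$V = 18 \sqrt{970}$ ($V = \sqrt{314280} = 18 \sqrt{970} \approx 560.61$)
$\left(s{\left(-1412 \right)} + V\right) \left(G{\left(238 \right)} + \left(-2102177 + 278666\right)\right) = \left(\left(382 + \frac{1}{2} \left(-1412\right)\right) + 18 \sqrt{970}\right) \left(\frac{1}{4} \cdot 238 + \left(-2102177 + 278666\right)\right) = \left(\left(382 - 706\right) + 18 \sqrt{970}\right) \left(\frac{119}{2} - 1823511\right) = \left(-324 + 18 \sqrt{970}\right) \left(- \frac{3646903}{2}\right) = 590798286 - 32822127 \sqrt{970}$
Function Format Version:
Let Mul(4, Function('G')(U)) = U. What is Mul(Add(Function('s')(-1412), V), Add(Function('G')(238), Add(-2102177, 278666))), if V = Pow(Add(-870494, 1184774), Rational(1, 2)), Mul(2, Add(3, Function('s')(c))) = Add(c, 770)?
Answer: Add(590798286, Mul(-32822127, Pow(970, Rational(1, 2)))) ≈ -4.3144e+8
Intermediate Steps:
Function('s')(c) = Add(382, Mul(Rational(1, 2), c)) (Function('s')(c) = Add(-3, Mul(Rational(1, 2), Add(c, 770))) = Add(-3, Mul(Rational(1, 2), Add(770, c))) = Add(-3, Add(385, Mul(Rational(1, 2), c))) = Add(382, Mul(Rational(1, 2), c)))
Function('G')(U) = Mul(Rational(1, 4), U)
V = Mul(18, Pow(970, Rational(1, 2))) (V = Pow(314280, Rational(1, 2)) = Mul(18, Pow(970, Rational(1, 2))) ≈ 560.61)
Mul(Add(Function('s')(-1412), V), Add(Function('G')(238), Add(-2102177, 278666))) = Mul(Add(Add(382, Mul(Rational(1, 2), -1412)), Mul(18, Pow(970, Rational(1, 2)))), Add(Mul(Rational(1, 4), 238), Add(-2102177, 278666))) = Mul(Add(Add(382, -706), Mul(18, Pow(970, Rational(1, 2)))), Add(Rational(119, 2), -1823511)) = Mul(Add(-324, Mul(18, Pow(970, Rational(1, 2)))), Rational(-3646903, 2)) = Add(590798286, Mul(-32822127, Pow(970, Rational(1, 2))))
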